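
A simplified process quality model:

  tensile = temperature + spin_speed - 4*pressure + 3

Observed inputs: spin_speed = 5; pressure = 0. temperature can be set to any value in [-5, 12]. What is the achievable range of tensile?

Substituting into the tensile equation gives tensile = temperature + 8.
Linear in temperature, so extremes are at the endpoints: temperature = -5 gives tensile = 3; temperature = 12 gives tensile = 20.

3 to 20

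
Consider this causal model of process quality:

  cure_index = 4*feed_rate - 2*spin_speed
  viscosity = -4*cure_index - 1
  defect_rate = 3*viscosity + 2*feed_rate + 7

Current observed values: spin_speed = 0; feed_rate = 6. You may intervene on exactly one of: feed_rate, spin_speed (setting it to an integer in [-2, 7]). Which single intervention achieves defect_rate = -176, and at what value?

Intervening on feed_rate: defect_rate = -46*feed_rate + 4. Reaching -176 requires feed_rate = 90/23, not an integer.
Intervening on spin_speed: with other inputs at their observed values, defect_rate = 24*spin_speed - 272. Solving for -176 gives spin_speed = 4, within [-2, 7].

set spin_speed = 4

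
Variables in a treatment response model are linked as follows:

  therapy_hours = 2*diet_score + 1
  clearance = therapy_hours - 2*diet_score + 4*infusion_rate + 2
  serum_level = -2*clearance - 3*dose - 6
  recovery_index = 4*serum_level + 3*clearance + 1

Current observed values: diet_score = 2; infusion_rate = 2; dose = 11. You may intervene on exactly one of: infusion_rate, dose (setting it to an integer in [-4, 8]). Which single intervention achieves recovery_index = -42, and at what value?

set dose = -3

Intervening on infusion_rate: recovery_index = -20*infusion_rate - 170. Reaching -42 requires infusion_rate = -32/5, not an integer.
Intervening on dose: with other inputs at their observed values, recovery_index = -12*dose - 78. Solving for -42 gives dose = -3, within [-4, 8].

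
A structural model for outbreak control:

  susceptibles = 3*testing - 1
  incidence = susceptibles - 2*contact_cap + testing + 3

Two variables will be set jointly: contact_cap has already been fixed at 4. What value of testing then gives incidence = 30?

testing = 9

With contact_cap held at 4:
Substituting into the incidence equation gives incidence = 4*testing - 6.
Solve 4*testing - 6 = 30: testing = (30 + 6) / 4 = 9.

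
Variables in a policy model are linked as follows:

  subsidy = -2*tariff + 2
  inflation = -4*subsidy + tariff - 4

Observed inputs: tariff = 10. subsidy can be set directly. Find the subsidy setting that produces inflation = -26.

subsidy = 8

Intervening on subsidy fixes its value directly, overriding its dependence on tariff.
Substituting into the inflation equation gives inflation = -4*subsidy + 6.
Solve -4*subsidy + 6 = -26: subsidy = (-26 - 6) / -4 = 8.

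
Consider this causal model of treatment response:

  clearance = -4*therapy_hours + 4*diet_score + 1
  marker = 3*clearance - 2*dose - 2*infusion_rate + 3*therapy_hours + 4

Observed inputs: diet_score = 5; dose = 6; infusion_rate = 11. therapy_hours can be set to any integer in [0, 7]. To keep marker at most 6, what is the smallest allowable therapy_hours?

Substituting into the clearance equation gives clearance = -4*therapy_hours + 21.
So marker = -9*therapy_hours + 33.
Require -9*therapy_hours + 33 ≤ 6, so therapy_hours ≥ 3.
The smallest integer in [0, 7] satisfying this is 3.

therapy_hours = 3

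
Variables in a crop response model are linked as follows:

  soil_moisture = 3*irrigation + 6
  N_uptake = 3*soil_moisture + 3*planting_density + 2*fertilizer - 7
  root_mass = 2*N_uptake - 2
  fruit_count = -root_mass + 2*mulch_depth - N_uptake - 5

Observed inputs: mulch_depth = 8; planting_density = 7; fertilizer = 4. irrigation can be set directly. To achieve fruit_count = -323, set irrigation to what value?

irrigation = 8

Substituting into the N_uptake equation gives N_uptake = 9*irrigation + 40.
root_mass becomes 18*irrigation + 78.
Substituting into the fruit_count equation gives fruit_count = -27*irrigation - 107.
Solve -27*irrigation - 107 = -323: irrigation = (-323 + 107) / -27 = 8.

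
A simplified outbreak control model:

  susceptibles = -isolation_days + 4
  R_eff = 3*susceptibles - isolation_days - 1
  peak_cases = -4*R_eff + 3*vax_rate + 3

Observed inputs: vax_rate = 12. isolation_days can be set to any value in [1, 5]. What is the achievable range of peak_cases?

11 to 75

Substituting into the R_eff equation gives R_eff = -4*isolation_days + 11.
peak_cases becomes 16*isolation_days - 5.
Linear in isolation_days, so extremes are at the endpoints: isolation_days = 1 gives peak_cases = 11; isolation_days = 5 gives peak_cases = 75.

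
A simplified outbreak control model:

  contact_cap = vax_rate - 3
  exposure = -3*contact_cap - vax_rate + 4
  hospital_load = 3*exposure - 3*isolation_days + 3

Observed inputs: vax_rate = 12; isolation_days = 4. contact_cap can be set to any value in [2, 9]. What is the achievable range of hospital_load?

Intervening on contact_cap fixes its value directly, overriding its dependence on vax_rate.
Substituting into the exposure equation gives exposure = -3*contact_cap - 8.
Substituting into the hospital_load equation gives hospital_load = -9*contact_cap - 33.
Linear in contact_cap, so extremes are at the endpoints: contact_cap = 2 gives hospital_load = -51; contact_cap = 9 gives hospital_load = -114.

-114 to -51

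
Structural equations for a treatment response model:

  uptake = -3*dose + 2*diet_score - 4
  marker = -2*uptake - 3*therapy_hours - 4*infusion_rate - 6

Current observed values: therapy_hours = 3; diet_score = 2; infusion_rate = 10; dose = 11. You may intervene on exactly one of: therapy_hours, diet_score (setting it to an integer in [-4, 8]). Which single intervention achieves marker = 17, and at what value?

Intervening on therapy_hours: with other inputs at their observed values, marker = -3*therapy_hours + 20. Solving for 17 gives therapy_hours = 1, within [-4, 8].
Intervening on diet_score: marker = -4*diet_score + 19. Reaching 17 requires diet_score = 1/2, not an integer.

set therapy_hours = 1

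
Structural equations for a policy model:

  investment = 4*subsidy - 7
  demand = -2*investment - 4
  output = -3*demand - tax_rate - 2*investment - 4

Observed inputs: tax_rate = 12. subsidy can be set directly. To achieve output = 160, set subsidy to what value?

Substituting into the demand equation gives demand = -8*subsidy + 10.
Substituting into the output equation gives output = 16*subsidy - 32.
Solve 16*subsidy - 32 = 160: subsidy = (160 + 32) / 16 = 12.

subsidy = 12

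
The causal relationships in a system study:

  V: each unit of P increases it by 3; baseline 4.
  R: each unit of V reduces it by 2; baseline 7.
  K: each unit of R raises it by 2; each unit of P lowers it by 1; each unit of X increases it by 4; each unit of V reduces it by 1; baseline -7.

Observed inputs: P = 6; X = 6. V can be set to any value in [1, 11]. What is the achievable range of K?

Intervening on V fixes its value directly, overriding its dependence on P.
Substituting into the K equation gives K = -5*V + 25.
Linear in V, so extremes are at the endpoints: V = 1 gives K = 20; V = 11 gives K = -30.

-30 to 20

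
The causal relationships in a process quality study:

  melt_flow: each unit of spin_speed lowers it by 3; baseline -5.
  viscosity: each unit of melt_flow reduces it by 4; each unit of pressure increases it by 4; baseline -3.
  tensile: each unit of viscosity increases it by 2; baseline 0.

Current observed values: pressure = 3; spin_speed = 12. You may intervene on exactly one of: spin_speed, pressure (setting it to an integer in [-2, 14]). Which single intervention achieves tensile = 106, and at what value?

set spin_speed = 2

Intervening on spin_speed: with other inputs at their observed values, tensile = 24*spin_speed + 58. Solving for 106 gives spin_speed = 2, within [-2, 14].
Intervening on pressure: tensile = 8*pressure + 322. Reaching 106 requires pressure = -27, outside [-2, 14].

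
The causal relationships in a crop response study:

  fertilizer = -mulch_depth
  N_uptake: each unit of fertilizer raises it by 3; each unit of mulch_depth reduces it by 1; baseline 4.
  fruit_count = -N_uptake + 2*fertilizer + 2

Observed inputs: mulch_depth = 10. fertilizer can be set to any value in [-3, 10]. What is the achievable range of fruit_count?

-2 to 11

Intervening on fertilizer fixes its value directly, overriding its dependence on mulch_depth.
Substituting into the N_uptake equation gives N_uptake = 3*fertilizer - 6.
Substituting into the fruit_count equation gives fruit_count = -fertilizer + 8.
Linear in fertilizer, so extremes are at the endpoints: fertilizer = -3 gives fruit_count = 11; fertilizer = 10 gives fruit_count = -2.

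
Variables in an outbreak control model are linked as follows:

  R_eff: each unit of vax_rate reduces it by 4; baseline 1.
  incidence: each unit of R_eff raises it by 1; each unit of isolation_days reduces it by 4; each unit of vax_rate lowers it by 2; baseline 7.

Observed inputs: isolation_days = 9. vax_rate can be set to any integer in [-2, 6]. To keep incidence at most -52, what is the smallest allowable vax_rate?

vax_rate = 4

Substituting into the incidence equation gives incidence = -6*vax_rate - 28.
Require -6*vax_rate - 28 ≤ -52, so vax_rate ≥ 4.
The smallest integer in [-2, 6] satisfying this is 4.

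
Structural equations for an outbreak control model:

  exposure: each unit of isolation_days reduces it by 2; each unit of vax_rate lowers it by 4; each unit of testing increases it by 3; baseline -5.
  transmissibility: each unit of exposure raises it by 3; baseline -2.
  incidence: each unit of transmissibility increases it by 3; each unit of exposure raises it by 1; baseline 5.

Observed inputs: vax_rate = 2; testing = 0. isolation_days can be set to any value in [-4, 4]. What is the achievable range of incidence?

-211 to -51

Substituting into the exposure equation gives exposure = -2*isolation_days - 13.
transmissibility becomes -6*isolation_days - 41.
Substituting into the incidence equation gives incidence = -20*isolation_days - 131.
Linear in isolation_days, so extremes are at the endpoints: isolation_days = -4 gives incidence = -51; isolation_days = 4 gives incidence = -211.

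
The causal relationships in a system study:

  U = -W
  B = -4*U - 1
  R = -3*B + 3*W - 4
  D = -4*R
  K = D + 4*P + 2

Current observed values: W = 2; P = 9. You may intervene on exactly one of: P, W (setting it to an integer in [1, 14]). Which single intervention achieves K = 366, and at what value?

set W = 9

Intervening on P: K = 4*P + 78. Reaching 366 requires P = 72, outside [1, 14].
Intervening on W: with other inputs at their observed values, K = 36*W + 42. Solving for 366 gives W = 9, within [1, 14].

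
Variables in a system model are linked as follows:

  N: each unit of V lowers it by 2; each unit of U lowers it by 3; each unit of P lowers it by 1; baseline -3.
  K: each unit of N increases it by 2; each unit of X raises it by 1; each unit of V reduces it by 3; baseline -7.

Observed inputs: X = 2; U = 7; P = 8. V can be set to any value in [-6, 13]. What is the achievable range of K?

Substituting into the N equation gives N = -2*V - 32.
Substituting into the K equation gives K = -7*V - 69.
Linear in V, so extremes are at the endpoints: V = -6 gives K = -27; V = 13 gives K = -160.

-160 to -27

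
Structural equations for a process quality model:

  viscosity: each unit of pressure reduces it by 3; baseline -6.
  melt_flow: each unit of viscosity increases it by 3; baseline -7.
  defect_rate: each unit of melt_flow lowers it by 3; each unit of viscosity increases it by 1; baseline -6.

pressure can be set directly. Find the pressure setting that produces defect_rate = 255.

Substituting into the melt_flow equation gives melt_flow = -9*pressure - 25.
Substituting into the defect_rate equation gives defect_rate = 24*pressure + 63.
Solve 24*pressure + 63 = 255: pressure = (255 - 63) / 24 = 8.

pressure = 8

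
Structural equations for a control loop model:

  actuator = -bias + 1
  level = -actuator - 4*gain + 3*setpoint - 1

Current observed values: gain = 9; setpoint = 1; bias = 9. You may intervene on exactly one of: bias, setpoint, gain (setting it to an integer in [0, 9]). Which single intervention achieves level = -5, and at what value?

set setpoint = 8

Intervening on bias: level = bias - 35. Reaching -5 requires bias = 30, outside [0, 9].
Intervening on setpoint: with other inputs at their observed values, level = 3*setpoint - 29. Solving for -5 gives setpoint = 8, within [0, 9].
Intervening on gain: level = -4*gain + 10. Reaching -5 requires gain = 15/4, not an integer.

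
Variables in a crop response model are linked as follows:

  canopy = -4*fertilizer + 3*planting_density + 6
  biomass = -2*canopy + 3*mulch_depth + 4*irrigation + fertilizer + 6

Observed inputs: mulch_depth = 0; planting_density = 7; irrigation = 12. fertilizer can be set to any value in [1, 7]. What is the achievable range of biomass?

9 to 63

Substituting into the canopy equation gives canopy = -4*fertilizer + 27.
Substituting into the biomass equation gives biomass = 9*fertilizer.
Linear in fertilizer, so extremes are at the endpoints: fertilizer = 1 gives biomass = 9; fertilizer = 7 gives biomass = 63.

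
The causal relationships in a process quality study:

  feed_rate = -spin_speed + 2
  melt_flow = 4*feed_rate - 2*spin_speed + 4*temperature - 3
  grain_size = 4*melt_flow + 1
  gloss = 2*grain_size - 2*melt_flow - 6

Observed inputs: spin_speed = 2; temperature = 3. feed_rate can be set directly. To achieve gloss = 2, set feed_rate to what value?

Intervening on feed_rate fixes its value directly, overriding its dependence on spin_speed.
Substituting into the melt_flow equation gives melt_flow = 4*feed_rate + 5.
Substituting into the grain_size equation gives grain_size = 16*feed_rate + 21.
Substituting into the gloss equation gives gloss = 24*feed_rate + 26.
Solve 24*feed_rate + 26 = 2: feed_rate = (2 - 26) / 24 = -1.

feed_rate = -1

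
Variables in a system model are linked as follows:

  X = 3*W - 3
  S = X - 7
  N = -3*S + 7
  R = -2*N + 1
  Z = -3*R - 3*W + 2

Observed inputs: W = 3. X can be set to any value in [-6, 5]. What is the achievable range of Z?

68 to 266

Intervening on X fixes its value directly, overriding its dependence on W.
Substituting into the N equation gives N = -3*X + 28.
R becomes 6*X - 55.
Z becomes -18*X + 158.
Linear in X, so extremes are at the endpoints: X = -6 gives Z = 266; X = 5 gives Z = 68.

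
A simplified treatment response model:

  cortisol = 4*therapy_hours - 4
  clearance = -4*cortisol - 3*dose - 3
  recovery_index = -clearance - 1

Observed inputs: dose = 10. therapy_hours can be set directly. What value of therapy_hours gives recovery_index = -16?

Substituting into the clearance equation gives clearance = -16*therapy_hours - 17.
Substituting into the recovery_index equation gives recovery_index = 16*therapy_hours + 16.
Solve 16*therapy_hours + 16 = -16: therapy_hours = (-16 - 16) / 16 = -2.

therapy_hours = -2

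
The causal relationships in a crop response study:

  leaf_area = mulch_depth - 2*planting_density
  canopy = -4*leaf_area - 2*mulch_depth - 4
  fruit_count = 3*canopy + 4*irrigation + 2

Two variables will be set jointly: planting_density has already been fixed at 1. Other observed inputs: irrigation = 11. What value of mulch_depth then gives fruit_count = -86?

With planting_density held at 1:
Substituting into the leaf_area equation gives leaf_area = mulch_depth - 2.
So canopy = -6*mulch_depth + 4.
fruit_count becomes -18*mulch_depth + 58.
Solve -18*mulch_depth + 58 = -86: mulch_depth = (-86 - 58) / -18 = 8.

mulch_depth = 8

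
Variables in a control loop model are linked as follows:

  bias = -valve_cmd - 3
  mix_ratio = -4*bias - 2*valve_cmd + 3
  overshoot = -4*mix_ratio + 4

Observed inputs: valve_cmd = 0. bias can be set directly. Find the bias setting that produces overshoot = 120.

Intervening on bias fixes its value directly, overriding its dependence on valve_cmd.
Substituting into the mix_ratio equation gives mix_ratio = -4*bias + 3.
This gives overshoot = 16*bias - 8.
Solve 16*bias - 8 = 120: bias = (120 + 8) / 16 = 8.

bias = 8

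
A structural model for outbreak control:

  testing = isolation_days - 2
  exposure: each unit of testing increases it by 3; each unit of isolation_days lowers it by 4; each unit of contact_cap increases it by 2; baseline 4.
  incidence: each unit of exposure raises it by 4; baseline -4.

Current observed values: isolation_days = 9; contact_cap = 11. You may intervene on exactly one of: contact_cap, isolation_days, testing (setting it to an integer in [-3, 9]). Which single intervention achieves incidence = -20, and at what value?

set testing = 2

Intervening on contact_cap: incidence = 8*contact_cap - 48. Reaching -20 requires contact_cap = 7/2, not an integer.
Intervening on isolation_days: incidence = -4*isolation_days + 76. Reaching -20 requires isolation_days = 24, outside [-3, 9].
Intervening on testing: with other inputs at their observed values, incidence = 12*testing - 44. Solving for -20 gives testing = 2, within [-3, 9].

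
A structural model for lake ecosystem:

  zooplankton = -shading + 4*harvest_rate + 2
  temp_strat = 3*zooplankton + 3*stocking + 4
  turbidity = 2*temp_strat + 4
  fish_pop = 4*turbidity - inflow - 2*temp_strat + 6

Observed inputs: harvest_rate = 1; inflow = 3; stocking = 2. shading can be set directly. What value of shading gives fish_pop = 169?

shading = 1

Substituting into the zooplankton equation gives zooplankton = -shading + 6.
So temp_strat = -3*shading + 28.
This gives turbidity = -6*shading + 60.
Substituting into the fish_pop equation gives fish_pop = -18*shading + 187.
Solve -18*shading + 187 = 169: shading = (169 - 187) / -18 = 1.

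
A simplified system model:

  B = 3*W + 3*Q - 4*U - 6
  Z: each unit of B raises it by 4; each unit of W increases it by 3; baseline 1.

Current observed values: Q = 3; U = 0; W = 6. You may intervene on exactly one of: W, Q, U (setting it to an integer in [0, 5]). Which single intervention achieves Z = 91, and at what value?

Intervening on W: Z = 15*W + 13. Reaching 91 requires W = 26/5, not an integer.
Intervening on Q: with other inputs at their observed values, Z = 12*Q + 67. Solving for 91 gives Q = 2, within [0, 5].
Intervening on U: Z = -16*U + 103. Reaching 91 requires U = 3/4, not an integer.

set Q = 2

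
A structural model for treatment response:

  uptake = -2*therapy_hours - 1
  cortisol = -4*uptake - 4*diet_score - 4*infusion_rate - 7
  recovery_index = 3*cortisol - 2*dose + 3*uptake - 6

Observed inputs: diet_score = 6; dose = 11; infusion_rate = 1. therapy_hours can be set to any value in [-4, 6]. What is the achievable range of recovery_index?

-196 to -16

Substituting into the cortisol equation gives cortisol = 8*therapy_hours - 31.
So recovery_index = 18*therapy_hours - 124.
Linear in therapy_hours, so extremes are at the endpoints: therapy_hours = -4 gives recovery_index = -196; therapy_hours = 6 gives recovery_index = -16.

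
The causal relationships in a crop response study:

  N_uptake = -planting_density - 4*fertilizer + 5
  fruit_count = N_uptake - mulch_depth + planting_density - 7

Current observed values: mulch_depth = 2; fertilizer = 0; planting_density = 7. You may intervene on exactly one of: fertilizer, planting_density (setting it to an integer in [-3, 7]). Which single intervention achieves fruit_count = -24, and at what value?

Intervening on fertilizer: with other inputs at their observed values, fruit_count = -4*fertilizer - 4. Solving for -24 gives fertilizer = 5, within [-3, 7].
Intervening on planting_density: the paths from planting_density to fruit_count cancel (net effect zero), leaving fruit_count = -4; -24 is unreachable this way.

set fertilizer = 5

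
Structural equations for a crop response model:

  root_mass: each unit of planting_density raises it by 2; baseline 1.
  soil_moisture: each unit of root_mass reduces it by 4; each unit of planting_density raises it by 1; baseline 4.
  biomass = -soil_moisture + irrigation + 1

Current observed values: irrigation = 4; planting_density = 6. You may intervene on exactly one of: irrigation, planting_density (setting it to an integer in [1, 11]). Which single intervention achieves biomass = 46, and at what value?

Intervening on irrigation: with other inputs at their observed values, biomass = irrigation + 43. Solving for 46 gives irrigation = 3, within [1, 11].
Intervening on planting_density: biomass = 7*planting_density + 5. Reaching 46 requires planting_density = 41/7, not an integer.

set irrigation = 3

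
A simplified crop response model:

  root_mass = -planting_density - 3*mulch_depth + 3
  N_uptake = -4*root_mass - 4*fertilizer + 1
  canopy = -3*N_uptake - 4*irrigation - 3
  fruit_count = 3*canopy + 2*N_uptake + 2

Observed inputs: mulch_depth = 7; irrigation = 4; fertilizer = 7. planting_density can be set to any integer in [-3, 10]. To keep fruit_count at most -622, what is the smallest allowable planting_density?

planting_density = 9

Substituting into the root_mass equation gives root_mass = -planting_density - 18.
Substituting into the N_uptake equation gives N_uptake = 4*planting_density + 45.
Substituting into the canopy equation gives canopy = -12*planting_density - 154.
Substituting into the fruit_count equation gives fruit_count = -28*planting_density - 370.
Require -28*planting_density - 370 ≤ -622, so planting_density ≥ 9.
The smallest integer in [-3, 10] satisfying this is 9.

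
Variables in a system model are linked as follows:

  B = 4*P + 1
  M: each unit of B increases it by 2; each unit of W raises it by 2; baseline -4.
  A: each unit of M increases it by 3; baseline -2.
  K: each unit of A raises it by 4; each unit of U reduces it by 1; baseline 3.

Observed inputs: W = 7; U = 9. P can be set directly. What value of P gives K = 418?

P = 3

Substituting into the M equation gives M = 8*P + 12.
Substituting into the A equation gives A = 24*P + 34.
Substituting into the K equation gives K = 96*P + 130.
Solve 96*P + 130 = 418: P = (418 - 130) / 96 = 3.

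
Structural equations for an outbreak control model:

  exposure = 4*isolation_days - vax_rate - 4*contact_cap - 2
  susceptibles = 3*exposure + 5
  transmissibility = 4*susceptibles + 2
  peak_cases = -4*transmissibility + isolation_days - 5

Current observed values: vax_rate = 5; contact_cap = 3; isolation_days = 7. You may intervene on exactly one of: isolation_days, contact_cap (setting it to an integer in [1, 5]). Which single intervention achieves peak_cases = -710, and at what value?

Intervening on isolation_days: peak_cases = -191*isolation_days + 819. Reaching -710 requires isolation_days = 1529/191, not an integer.
Intervening on contact_cap: with other inputs at their observed values, peak_cases = 192*contact_cap - 1094. Solving for -710 gives contact_cap = 2, within [1, 5].

set contact_cap = 2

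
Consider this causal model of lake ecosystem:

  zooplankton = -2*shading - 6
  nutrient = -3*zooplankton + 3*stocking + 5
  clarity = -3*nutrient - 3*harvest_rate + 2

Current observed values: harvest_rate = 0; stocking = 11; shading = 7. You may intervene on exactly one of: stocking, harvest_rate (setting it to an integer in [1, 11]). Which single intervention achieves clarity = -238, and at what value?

Intervening on stocking: with other inputs at their observed values, clarity = -9*stocking - 193. Solving for -238 gives stocking = 5, within [1, 11].
Intervening on harvest_rate: clarity = -3*harvest_rate - 292. Reaching -238 requires harvest_rate = -18, outside [1, 11].

set stocking = 5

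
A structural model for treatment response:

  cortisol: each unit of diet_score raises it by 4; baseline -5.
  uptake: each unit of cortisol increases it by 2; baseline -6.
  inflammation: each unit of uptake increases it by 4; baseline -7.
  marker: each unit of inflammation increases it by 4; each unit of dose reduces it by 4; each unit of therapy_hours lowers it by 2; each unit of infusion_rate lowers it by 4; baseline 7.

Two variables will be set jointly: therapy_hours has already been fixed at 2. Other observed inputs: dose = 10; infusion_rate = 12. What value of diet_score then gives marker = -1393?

With therapy_hours held at 2:
Substituting into the uptake equation gives uptake = 8*diet_score - 16.
Substituting into the inflammation equation gives inflammation = 32*diet_score - 71.
marker becomes 128*diet_score - 369.
Solve 128*diet_score - 369 = -1393: diet_score = (-1393 + 369) / 128 = -8.

diet_score = -8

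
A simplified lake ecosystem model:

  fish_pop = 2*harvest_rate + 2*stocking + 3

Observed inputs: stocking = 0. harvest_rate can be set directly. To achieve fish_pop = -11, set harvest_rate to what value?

Substituting into the fish_pop equation gives fish_pop = 2*harvest_rate + 3.
Solve 2*harvest_rate + 3 = -11: harvest_rate = (-11 - 3) / 2 = -7.

harvest_rate = -7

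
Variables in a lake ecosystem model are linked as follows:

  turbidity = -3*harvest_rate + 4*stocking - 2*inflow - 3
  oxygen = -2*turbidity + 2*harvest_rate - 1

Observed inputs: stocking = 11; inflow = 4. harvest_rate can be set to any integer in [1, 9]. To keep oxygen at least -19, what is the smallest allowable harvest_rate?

harvest_rate = 6

Substituting into the turbidity equation gives turbidity = -3*harvest_rate + 33.
This gives oxygen = 8*harvest_rate - 67.
Require 8*harvest_rate - 67 ≥ -19, so harvest_rate ≥ 6.
The smallest integer in [1, 9] satisfying this is 6.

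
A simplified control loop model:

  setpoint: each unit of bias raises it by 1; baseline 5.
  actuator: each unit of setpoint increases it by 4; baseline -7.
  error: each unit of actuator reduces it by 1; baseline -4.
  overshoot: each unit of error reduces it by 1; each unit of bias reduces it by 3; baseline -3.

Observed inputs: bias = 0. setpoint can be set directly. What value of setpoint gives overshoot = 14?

Intervening on setpoint fixes its value directly, overriding its dependence on bias.
Substituting into the error equation gives error = -4*setpoint + 3.
So overshoot = 4*setpoint - 6.
Solve 4*setpoint - 6 = 14: setpoint = (14 + 6) / 4 = 5.

setpoint = 5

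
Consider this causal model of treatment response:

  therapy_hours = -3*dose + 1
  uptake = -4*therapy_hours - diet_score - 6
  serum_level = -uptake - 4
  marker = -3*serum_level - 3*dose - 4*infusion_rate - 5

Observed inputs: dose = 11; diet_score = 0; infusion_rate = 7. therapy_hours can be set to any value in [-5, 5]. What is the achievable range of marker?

Intervening on therapy_hours fixes its value directly, overriding its dependence on dose.
Substituting into the uptake equation gives uptake = -4*therapy_hours - 6.
Substituting into the serum_level equation gives serum_level = 4*therapy_hours + 2.
Substituting into the marker equation gives marker = -12*therapy_hours - 72.
Linear in therapy_hours, so extremes are at the endpoints: therapy_hours = -5 gives marker = -12; therapy_hours = 5 gives marker = -132.

-132 to -12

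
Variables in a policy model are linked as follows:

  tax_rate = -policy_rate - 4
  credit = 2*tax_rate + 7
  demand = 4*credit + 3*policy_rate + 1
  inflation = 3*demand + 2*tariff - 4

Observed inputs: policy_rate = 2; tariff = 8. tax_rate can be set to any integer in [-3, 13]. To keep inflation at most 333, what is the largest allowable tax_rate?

tax_rate = 9

Intervening on tax_rate fixes its value directly, overriding its dependence on policy_rate.
Substituting into the demand equation gives demand = 8*tax_rate + 35.
Substituting into the inflation equation gives inflation = 24*tax_rate + 117.
Require 24*tax_rate + 117 ≤ 333, so tax_rate ≤ 9.
The largest integer in [-3, 13] satisfying this is 9.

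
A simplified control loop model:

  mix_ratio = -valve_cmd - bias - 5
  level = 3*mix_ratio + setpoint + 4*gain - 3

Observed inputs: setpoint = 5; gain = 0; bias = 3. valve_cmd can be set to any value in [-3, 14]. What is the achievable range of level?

-64 to -13

Substituting into the mix_ratio equation gives mix_ratio = -valve_cmd - 8.
Substituting into the level equation gives level = -3*valve_cmd - 22.
Linear in valve_cmd, so extremes are at the endpoints: valve_cmd = -3 gives level = -13; valve_cmd = 14 gives level = -64.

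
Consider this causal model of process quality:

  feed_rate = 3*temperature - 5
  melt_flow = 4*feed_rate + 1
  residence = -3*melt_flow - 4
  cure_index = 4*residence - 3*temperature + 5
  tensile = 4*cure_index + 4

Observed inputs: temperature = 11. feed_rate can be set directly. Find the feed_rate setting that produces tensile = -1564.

feed_rate = 7

Intervening on feed_rate fixes its value directly, overriding its dependence on temperature.
Substituting into the residence equation gives residence = -12*feed_rate - 7.
This gives cure_index = -48*feed_rate - 56.
Substituting into the tensile equation gives tensile = -192*feed_rate - 220.
Solve -192*feed_rate - 220 = -1564: feed_rate = (-1564 + 220) / -192 = 7.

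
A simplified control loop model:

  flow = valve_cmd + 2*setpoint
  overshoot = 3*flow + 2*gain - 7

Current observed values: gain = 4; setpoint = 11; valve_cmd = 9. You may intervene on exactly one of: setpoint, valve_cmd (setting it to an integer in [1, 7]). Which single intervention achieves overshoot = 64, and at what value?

set setpoint = 6

Intervening on setpoint: with other inputs at their observed values, overshoot = 6*setpoint + 28. Solving for 64 gives setpoint = 6, within [1, 7].
Intervening on valve_cmd: overshoot = 3*valve_cmd + 67. Reaching 64 requires valve_cmd = -1, outside [1, 7].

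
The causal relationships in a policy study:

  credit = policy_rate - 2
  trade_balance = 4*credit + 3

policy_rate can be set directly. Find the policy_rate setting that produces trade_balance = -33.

policy_rate = -7

Substituting into the trade_balance equation gives trade_balance = 4*policy_rate - 5.
Solve 4*policy_rate - 5 = -33: policy_rate = (-33 + 5) / 4 = -7.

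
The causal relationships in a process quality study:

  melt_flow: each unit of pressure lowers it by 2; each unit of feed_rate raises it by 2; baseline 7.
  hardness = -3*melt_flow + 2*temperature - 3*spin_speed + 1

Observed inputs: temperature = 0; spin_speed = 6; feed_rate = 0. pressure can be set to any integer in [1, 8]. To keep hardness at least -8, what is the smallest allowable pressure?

pressure = 5

Substituting into the melt_flow equation gives melt_flow = -2*pressure + 7.
hardness becomes 6*pressure - 38.
Require 6*pressure - 38 ≥ -8, so pressure ≥ 5.
The smallest integer in [1, 8] satisfying this is 5.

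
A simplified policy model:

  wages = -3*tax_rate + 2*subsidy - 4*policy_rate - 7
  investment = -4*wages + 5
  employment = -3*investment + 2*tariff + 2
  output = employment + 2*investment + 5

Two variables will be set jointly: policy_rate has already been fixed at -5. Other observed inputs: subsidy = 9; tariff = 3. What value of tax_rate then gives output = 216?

tax_rate = -7

With policy_rate held at -5:
Substituting into the wages equation gives wages = -3*tax_rate + 31.
This gives investment = 12*tax_rate - 119.
Substituting into the employment equation gives employment = -36*tax_rate + 365.
Substituting into the output equation gives output = -12*tax_rate + 132.
Solve -12*tax_rate + 132 = 216: tax_rate = (216 - 132) / -12 = -7.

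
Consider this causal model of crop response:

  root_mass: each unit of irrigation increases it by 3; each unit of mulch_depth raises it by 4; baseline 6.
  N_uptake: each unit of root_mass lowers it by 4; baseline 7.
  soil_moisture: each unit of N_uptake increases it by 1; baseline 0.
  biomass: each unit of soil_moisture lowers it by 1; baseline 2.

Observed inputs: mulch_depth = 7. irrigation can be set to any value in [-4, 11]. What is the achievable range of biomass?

Substituting into the root_mass equation gives root_mass = 3*irrigation + 34.
Substituting into the N_uptake equation gives N_uptake = -12*irrigation - 129.
So soil_moisture = -12*irrigation - 129.
Substituting into the biomass equation gives biomass = 12*irrigation + 131.
Linear in irrigation, so extremes are at the endpoints: irrigation = -4 gives biomass = 83; irrigation = 11 gives biomass = 263.

83 to 263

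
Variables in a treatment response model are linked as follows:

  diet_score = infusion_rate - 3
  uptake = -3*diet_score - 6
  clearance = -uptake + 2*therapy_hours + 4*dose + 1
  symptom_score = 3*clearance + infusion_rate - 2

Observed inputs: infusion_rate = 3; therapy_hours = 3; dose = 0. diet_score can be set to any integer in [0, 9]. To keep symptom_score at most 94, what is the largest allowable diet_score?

Intervening on diet_score fixes its value directly, overriding its dependence on infusion_rate.
Substituting into the clearance equation gives clearance = 3*diet_score + 13.
Substituting into the symptom_score equation gives symptom_score = 9*diet_score + 40.
Require 9*diet_score + 40 ≤ 94, so diet_score ≤ 6.
The largest integer in [0, 9] satisfying this is 6.

diet_score = 6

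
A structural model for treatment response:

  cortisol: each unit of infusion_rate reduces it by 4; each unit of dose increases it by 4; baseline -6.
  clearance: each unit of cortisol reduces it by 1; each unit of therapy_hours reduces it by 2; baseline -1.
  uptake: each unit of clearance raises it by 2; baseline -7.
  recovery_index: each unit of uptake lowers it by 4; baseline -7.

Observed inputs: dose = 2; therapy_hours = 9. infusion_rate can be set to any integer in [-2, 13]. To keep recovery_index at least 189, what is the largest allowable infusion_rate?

Substituting into the cortisol equation gives cortisol = -4*infusion_rate + 2.
clearance becomes 4*infusion_rate - 21.
Substituting into the uptake equation gives uptake = 8*infusion_rate - 49.
This gives recovery_index = -32*infusion_rate + 189.
Require -32*infusion_rate + 189 ≥ 189, so infusion_rate ≤ 0.
The largest integer in [-2, 13] satisfying this is 0.

infusion_rate = 0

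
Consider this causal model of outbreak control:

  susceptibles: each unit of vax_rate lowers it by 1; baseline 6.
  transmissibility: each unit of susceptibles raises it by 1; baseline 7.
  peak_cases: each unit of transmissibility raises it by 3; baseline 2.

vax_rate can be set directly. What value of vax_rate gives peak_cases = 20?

vax_rate = 7

Substituting into the transmissibility equation gives transmissibility = -vax_rate + 13.
peak_cases becomes -3*vax_rate + 41.
Solve -3*vax_rate + 41 = 20: vax_rate = (20 - 41) / -3 = 7.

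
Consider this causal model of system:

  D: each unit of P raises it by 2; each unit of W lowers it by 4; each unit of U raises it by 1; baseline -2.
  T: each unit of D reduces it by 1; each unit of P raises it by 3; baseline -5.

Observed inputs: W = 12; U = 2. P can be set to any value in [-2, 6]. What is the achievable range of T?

Substituting into the D equation gives D = 2*P - 48.
This gives T = P + 43.
Linear in P, so extremes are at the endpoints: P = -2 gives T = 41; P = 6 gives T = 49.

41 to 49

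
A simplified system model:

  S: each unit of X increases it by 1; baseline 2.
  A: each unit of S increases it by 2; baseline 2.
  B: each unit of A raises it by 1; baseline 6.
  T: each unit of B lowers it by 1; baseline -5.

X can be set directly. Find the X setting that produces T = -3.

Substituting into the A equation gives A = 2*X + 6.
Substituting into the B equation gives B = 2*X + 12.
T becomes -2*X - 17.
Solve -2*X - 17 = -3: X = (-3 + 17) / -2 = -7.

X = -7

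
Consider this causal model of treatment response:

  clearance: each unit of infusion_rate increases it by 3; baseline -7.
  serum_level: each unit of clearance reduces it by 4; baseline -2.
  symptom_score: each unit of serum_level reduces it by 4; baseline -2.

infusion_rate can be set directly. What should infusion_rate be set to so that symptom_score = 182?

infusion_rate = 6

Substituting into the serum_level equation gives serum_level = -12*infusion_rate + 26.
So symptom_score = 48*infusion_rate - 106.
Solve 48*infusion_rate - 106 = 182: infusion_rate = (182 + 106) / 48 = 6.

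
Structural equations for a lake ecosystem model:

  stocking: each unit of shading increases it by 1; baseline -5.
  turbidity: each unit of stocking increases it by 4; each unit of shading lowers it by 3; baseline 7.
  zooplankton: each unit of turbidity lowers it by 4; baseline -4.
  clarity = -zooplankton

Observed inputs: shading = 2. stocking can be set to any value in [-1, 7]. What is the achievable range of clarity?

Intervening on stocking fixes its value directly, overriding its dependence on shading.
Substituting into the turbidity equation gives turbidity = 4*stocking + 1.
Substituting into the zooplankton equation gives zooplankton = -16*stocking - 8.
Substituting into the clarity equation gives clarity = 16*stocking + 8.
Linear in stocking, so extremes are at the endpoints: stocking = -1 gives clarity = -8; stocking = 7 gives clarity = 120.

-8 to 120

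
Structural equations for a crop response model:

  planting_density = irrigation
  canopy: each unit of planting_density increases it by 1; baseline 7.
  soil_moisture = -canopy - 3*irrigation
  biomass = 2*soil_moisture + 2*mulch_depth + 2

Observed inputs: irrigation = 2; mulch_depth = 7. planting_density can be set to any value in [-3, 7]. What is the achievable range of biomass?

Intervening on planting_density fixes its value directly, overriding its dependence on irrigation.
Substituting into the soil_moisture equation gives soil_moisture = -planting_density - 13.
Substituting into the biomass equation gives biomass = -2*planting_density - 10.
Linear in planting_density, so extremes are at the endpoints: planting_density = -3 gives biomass = -4; planting_density = 7 gives biomass = -24.

-24 to -4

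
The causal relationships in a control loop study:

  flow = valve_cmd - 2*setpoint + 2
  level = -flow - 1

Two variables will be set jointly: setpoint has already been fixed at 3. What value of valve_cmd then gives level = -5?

With setpoint held at 3:
Substituting into the flow equation gives flow = valve_cmd - 4.
So level = -valve_cmd + 3.
Solve -valve_cmd + 3 = -5: valve_cmd = (-5 - 3) / -1 = 8.

valve_cmd = 8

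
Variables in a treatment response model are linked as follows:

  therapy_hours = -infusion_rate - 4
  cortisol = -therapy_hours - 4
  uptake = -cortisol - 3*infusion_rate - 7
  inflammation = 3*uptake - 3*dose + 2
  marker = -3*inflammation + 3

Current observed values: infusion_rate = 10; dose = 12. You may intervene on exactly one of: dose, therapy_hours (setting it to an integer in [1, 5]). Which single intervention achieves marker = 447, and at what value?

set dose = 3

Intervening on dose: with other inputs at their observed values, marker = 9*dose + 420. Solving for 447 gives dose = 3, within [1, 5].
Intervening on therapy_hours: marker = -9*therapy_hours + 402. Reaching 447 requires therapy_hours = -5, outside [1, 5].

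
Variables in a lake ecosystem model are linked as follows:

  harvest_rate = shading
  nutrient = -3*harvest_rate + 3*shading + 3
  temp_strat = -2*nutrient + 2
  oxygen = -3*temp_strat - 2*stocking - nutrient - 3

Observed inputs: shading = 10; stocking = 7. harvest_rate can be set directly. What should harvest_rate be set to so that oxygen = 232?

Intervening on harvest_rate fixes its value directly, overriding its dependence on shading.
Substituting into the nutrient equation gives nutrient = -3*harvest_rate + 33.
Substituting into the temp_strat equation gives temp_strat = 6*harvest_rate - 64.
Substituting into the oxygen equation gives oxygen = -15*harvest_rate + 142.
Solve -15*harvest_rate + 142 = 232: harvest_rate = (232 - 142) / -15 = -6.

harvest_rate = -6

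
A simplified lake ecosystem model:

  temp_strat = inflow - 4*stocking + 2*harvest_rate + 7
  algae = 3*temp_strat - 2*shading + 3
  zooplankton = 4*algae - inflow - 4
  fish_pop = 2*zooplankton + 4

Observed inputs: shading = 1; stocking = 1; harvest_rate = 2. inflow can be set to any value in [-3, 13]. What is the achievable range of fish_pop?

106 to 458

Substituting into the temp_strat equation gives temp_strat = inflow + 7.
This gives algae = 3*inflow + 22.
zooplankton becomes 11*inflow + 84.
So fish_pop = 22*inflow + 172.
Linear in inflow, so extremes are at the endpoints: inflow = -3 gives fish_pop = 106; inflow = 13 gives fish_pop = 458.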